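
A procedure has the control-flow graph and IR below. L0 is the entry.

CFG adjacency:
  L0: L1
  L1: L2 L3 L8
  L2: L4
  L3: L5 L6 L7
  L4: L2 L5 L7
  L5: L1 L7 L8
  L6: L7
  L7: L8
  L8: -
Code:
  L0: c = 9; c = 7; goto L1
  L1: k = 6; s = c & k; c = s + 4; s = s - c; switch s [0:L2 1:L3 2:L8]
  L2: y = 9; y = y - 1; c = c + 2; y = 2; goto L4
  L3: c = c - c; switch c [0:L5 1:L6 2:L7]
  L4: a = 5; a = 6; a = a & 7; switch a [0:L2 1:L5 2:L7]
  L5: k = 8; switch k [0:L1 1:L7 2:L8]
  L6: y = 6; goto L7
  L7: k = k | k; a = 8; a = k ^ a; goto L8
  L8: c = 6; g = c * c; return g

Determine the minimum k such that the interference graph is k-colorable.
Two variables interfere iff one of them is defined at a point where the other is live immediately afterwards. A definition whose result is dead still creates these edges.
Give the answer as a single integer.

Answer: 3

Working:
Per-block:
  L0 def {c} use ∅
  L1 def {c,k,s} use {c}
  L2 def {c,y} use {c}
  L3 def {c} use {c}
  L4 def {a} use ∅
  L5 def {k} use ∅
  L6 def {y} use ∅
  L7 def {a,k} use {k}
  L8 def {c,g} use ∅

Live sets:
  live L0: ∅→{c}
  live L1: {c}→{c,k}
  live L2: {c,k}→{c,k}
  live L3: {c,k}→{c,k}
  live L4: {c,k}→{c,k}
  live L5: {c}→{c,k}
  live L6: {k}→{k}
  live L7: {k}→∅
  live L8: ∅→∅

Conflict graph:
  a↔{c,k}
  c↔{a,k,s,y}
  g↔∅
  k↔{a,c,s,y}
  s↔{c,k}
  y↔{c,k}

Chromatic number:
  lower bound: {a,c,k} mutually conflict ⇒ χ ≥ 3
  assign a→R2 c→R0 g→R0 k→R1 s→R2 y→R2 — no edge inside a register ⇒ χ ≤ 3
  χ = 3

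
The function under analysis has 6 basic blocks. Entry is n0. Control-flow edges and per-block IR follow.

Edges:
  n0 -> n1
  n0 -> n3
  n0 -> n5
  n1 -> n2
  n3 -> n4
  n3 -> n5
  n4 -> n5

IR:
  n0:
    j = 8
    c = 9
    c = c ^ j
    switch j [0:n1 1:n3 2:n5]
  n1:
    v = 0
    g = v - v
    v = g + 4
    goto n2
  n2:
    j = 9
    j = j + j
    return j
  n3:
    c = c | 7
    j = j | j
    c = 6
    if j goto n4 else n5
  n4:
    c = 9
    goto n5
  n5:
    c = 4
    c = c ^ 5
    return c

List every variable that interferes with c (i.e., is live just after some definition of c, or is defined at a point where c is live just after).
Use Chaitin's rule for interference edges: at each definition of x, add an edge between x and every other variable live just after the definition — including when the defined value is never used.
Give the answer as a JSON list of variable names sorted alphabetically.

def/use:
  n0: def={c,j} ue=∅
  n1: def={g,v} ue=∅
  n2: def={j} ue=∅
  n3: def={c,j} ue={c,j}
  n4: def={c} ue=∅
  n5: def={c} ue=∅

Liveness:
  n0: in=∅ out={c,j}
  n1: in=∅ out=∅
  n2: in=∅ out=∅
  n3: in={c,j} out=∅
  n4: in=∅ out=∅
  n5: in=∅ out=∅

Conflict graph:
  c↔{j}
  g↔∅
  j↔{c}
  v↔∅

N(c) = ["j"]

Answer: ["j"]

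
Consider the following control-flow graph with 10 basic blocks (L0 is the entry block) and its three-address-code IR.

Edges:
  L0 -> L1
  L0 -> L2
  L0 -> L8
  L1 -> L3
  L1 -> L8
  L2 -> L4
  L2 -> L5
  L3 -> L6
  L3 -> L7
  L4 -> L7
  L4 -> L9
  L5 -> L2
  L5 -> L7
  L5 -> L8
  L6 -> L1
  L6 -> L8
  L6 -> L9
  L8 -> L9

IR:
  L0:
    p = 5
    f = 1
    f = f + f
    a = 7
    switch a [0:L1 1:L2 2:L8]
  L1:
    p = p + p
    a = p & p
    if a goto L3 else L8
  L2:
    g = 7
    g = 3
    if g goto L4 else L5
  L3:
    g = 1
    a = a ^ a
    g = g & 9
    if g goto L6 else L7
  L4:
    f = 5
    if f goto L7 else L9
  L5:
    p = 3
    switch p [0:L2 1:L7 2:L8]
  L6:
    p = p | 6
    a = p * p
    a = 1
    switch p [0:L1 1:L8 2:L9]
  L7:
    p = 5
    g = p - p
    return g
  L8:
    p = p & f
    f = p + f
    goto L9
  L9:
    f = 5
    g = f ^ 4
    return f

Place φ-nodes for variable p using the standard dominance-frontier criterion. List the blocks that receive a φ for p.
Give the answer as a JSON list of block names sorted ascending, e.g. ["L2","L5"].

Answer: ["L1", "L2", "L7", "L8", "L9"]

Working:
idom tree: L1←L0 L2←L0 L3←L1 L4←L2 L5←L2 L6←L3 L7←L0 L8←L0 L9←L0
Dom∩ at merges:
  L1: preds {L0,L6}: {L0} ∩ {L0,L1,L3,L6} = {L0}; idom=L0
  L2: preds {L0,L5}: {L0} ∩ {L0,L2,L5} = {L0}; idom=L0
  L7: preds {L3,L4,L5}: {L0,L1,L3} ∩ {L0,L2,L4} ∩ {L0,L2,L5} = {L0}; idom=L0
  L8: preds {L0,L1,L5,L6}: {L0} ∩ {L0,L1} ∩ {L0,L2,L5} ∩ {L0,L1,L3,L6} = {L0}; idom=L0
  L9: preds {L4,L6,L8}: {L0,L2,L4} ∩ {L0,L1,L3,L6} ∩ {L0,L8} = {L0}; idom=L0

DF derivation:
  join L1 pred L0: · stop@L0
  join L1 pred L6: L6→L3→L1 stop@L0
  join L2 pred L0: · stop@L0
  join L2 pred L5: L5→L2 stop@L0
  join L7 pred L3: L3→L1 stop@L0
  join L7 pred L4: L4→L2 stop@L0
  join L7 pred L5: L5→L2 stop@L0
  join L8 pred L0: · stop@L0
  join L8 pred L1: L1 stop@L0
  join L8 pred L5: L5→L2 stop@L0
  join L8 pred L6: L6→L3→L1 stop@L0
  join L9 pred L4: L4→L2 stop@L0
  join L9 pred L6: L6→L3→L1 stop@L0
  join L9 pred L8: L8 stop@L0
  L0: DF=∅
  L1: DF={L1,L7,L8,L9}
  L2: DF={L2,L7,L8,L9}
  L3: DF={L1,L7,L8,L9}
  L4: DF={L7,L9}
  L5: DF={L2,L7,L8}
  L6: DF={L1,L8,L9}
  L7: DF=∅
  L8: DF={L9}
  L9: DF=∅

φ for p: defs {L0,L1,L5,L6,L7,L8}
  DF⁺ = {L1,L2,L7,L8,L9}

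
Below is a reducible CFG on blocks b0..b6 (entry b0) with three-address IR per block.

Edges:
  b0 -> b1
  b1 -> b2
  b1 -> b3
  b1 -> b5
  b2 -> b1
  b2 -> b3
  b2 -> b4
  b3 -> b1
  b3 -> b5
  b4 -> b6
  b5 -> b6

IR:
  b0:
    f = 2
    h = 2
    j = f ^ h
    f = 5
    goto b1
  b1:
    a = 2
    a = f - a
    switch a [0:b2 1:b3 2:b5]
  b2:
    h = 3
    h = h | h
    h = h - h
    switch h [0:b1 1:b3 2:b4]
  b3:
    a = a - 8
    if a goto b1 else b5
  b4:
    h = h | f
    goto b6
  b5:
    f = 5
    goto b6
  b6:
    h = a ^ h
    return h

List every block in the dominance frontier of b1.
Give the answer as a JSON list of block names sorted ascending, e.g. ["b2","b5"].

idom tree: b1←b0 b2←b1 b3←b1 b4←b2 b5←b1 b6←b1
Join-block Dom:
  b1: preds {b0,b2,b3}: {b0} ∩ {b0,b1,b2} ∩ {b0,b1,b3} = {b0}; idom=b0
  b3: preds {b1,b2}: {b0,b1} ∩ {b0,b1,b2} = {b0,b1}; idom=b1
  b5: preds {b1,b3}: {b0,b1} ∩ {b0,b1,b3} = {b0,b1}; idom=b1
  b6: preds {b4,b5}: {b0,b1,b2,b4} ∩ {b0,b1,b5} = {b0,b1}; idom=b1

DF derivation:
  b1←b0: walk · to b0
  b1←b2: walk b2→b1 to b0
  b1←b3: walk b3→b1 to b0
  b3←b1: walk · to b1
  b3←b2: walk b2 to b1
  b5←b1: walk · to b1
  b5←b3: walk b3 to b1
  b6←b4: walk b4→b2 to b1
  b6←b5: walk b5 to b1
  DF(b0)=∅
  DF(b1)={b1}
  DF(b2)={b1,b3,b6}
  DF(b3)={b1,b5}
  DF(b4)={b6}
  DF(b5)={b6}
  DF(b6)=∅

DF(b1) = ["b1"]

Answer: ["b1"]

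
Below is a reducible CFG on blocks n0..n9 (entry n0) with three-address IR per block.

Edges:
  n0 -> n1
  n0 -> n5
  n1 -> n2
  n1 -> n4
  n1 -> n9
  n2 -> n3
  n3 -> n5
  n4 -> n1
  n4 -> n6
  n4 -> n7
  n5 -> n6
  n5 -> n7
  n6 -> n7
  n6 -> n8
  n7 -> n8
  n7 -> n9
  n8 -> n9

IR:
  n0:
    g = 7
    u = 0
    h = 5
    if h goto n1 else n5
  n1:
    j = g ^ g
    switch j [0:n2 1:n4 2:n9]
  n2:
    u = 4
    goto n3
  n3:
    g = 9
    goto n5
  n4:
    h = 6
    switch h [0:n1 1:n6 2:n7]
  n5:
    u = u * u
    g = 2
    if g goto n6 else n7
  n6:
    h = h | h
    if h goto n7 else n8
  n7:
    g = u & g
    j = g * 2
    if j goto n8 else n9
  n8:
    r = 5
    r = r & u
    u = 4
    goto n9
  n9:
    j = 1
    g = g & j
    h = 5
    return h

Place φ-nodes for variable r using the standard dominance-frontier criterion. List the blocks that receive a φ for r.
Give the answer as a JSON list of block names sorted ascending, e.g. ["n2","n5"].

Answer: ["n9"]

Derivation:
idom tree: n1←n0 n2←n1 n3←n2 n4←n1 n5←n0 n6←n0 n7←n0 n8←n0 n9←n0
Dom∩ at merges:
  n1: preds {n0,n4}: {n0} ∩ {n0,n1,n4} = {n0}; idom=n0
  n5: preds {n0,n3}: {n0} ∩ {n0,n1,n2,n3} = {n0}; idom=n0
  n6: preds {n4,n5}: {n0,n1,n4} ∩ {n0,n5} = {n0}; idom=n0
  n7: preds {n4,n5,n6}: {n0,n1,n4} ∩ {n0,n5} ∩ {n0,n6} = {n0}; idom=n0
  n8: preds {n6,n7}: {n0,n6} ∩ {n0,n7} = {n0}; idom=n0
  n9: preds {n1,n7,n8}: {n0,n1} ∩ {n0,n7} ∩ {n0,n8} = {n0}; idom=n0

DF walk-up:
  n1←n0: walk · to n0
  n1←n4: walk n4→n1 to n0
  n5←n0: walk · to n0
  n5←n3: walk n3→n2→n1 to n0
  n6←n4: walk n4→n1 to n0
  n6←n5: walk n5 to n0
  n7←n4: walk n4→n1 to n0
  n7←n5: walk n5 to n0
  n7←n6: walk n6 to n0
  n8←n6: walk n6 to n0
  n8←n7: walk n7 to n0
  n9←n1: walk n1 to n0
  n9←n7: walk n7 to n0
  n9←n8: walk n8 to n0
  n0: DF=∅
  n1: DF={n1,n5,n6,n7,n9}
  n2: DF={n5}
  n3: DF={n5}
  n4: DF={n1,n6,n7}
  n5: DF={n6,n7}
  n6: DF={n7,n8}
  n7: DF={n8,n9}
  n8: DF={n9}
  n9: DF=∅

φ for r: defs {n8}
  DF⁺ = {n9}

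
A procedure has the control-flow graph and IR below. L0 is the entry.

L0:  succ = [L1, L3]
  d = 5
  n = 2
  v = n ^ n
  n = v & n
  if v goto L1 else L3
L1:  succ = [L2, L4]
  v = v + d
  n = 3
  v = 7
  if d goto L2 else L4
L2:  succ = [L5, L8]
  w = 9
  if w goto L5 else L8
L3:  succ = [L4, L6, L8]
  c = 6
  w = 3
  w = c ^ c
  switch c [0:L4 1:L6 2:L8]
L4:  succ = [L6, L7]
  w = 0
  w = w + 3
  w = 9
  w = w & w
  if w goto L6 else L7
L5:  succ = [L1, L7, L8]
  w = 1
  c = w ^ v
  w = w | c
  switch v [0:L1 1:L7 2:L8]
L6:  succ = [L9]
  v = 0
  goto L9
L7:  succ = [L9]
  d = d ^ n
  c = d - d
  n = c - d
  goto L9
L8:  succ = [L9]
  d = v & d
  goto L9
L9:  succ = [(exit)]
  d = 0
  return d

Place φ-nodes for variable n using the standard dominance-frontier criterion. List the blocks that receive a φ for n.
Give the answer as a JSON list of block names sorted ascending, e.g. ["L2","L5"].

idom tree: L1←L0 L2←L1 L3←L0 L4←L0 L5←L2 L6←L0 L7←L0 L8←L0 L9←L0
Dom at joins:
  L1: preds {L0,L5}: {L0} ∩ {L0,L1,L2,L5} = {L0}; idom=L0
  L4: preds {L1,L3}: {L0,L1} ∩ {L0,L3} = {L0}; idom=L0
  L6: preds {L3,L4}: {L0,L3} ∩ {L0,L4} = {L0}; idom=L0
  L7: preds {L4,L5}: {L0,L4} ∩ {L0,L1,L2,L5} = {L0}; idom=L0
  L8: preds {L2,L3,L5}: {L0,L1,L2} ∩ {L0,L3} ∩ {L0,L1,L2,L5} = {L0}; idom=L0
  L9: preds {L6,L7,L8}: {L0,L6} ∩ {L0,L7} ∩ {L0,L8} = {L0}; idom=L0

DF walk-up:
  L1←L0: walk · to L0
  L1←L5: walk L5→L2→L1 to L0
  L4←L1: walk L1 to L0
  L4←L3: walk L3 to L0
  L6←L3: walk L3 to L0
  L6←L4: walk L4 to L0
  L7←L4: walk L4 to L0
  L7←L5: walk L5→L2→L1 to L0
  L8←L2: walk L2→L1 to L0
  L8←L3: walk L3 to L0
  L8←L5: walk L5→L2→L1 to L0
  L9←L6: walk L6 to L0
  L9←L7: walk L7 to L0
  L9←L8: walk L8 to L0
  DF(L0)=∅
  DF(L1)={L1,L4,L7,L8}
  DF(L2)={L1,L7,L8}
  DF(L3)={L4,L6,L8}
  DF(L4)={L6,L7}
  DF(L5)={L1,L7,L8}
  DF(L6)={L9}
  DF(L7)={L9}
  DF(L8)={L9}
  DF(L9)=∅

φ for n: defs {L0,L1,L7}
  DF⁺ = {L1,L4,L6,L7,L8,L9}

Answer: ["L1", "L4", "L6", "L7", "L8", "L9"]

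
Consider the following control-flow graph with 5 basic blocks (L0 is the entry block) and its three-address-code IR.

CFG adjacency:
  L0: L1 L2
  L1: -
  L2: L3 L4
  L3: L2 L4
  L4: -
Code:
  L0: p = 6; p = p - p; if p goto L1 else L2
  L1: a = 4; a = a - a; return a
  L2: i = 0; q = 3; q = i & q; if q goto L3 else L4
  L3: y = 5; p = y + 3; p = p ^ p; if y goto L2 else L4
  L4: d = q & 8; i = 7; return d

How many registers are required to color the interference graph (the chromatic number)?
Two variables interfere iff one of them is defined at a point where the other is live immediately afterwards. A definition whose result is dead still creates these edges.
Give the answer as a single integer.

Answer: 3

Derivation:
def/use:
  L0: def={p} ue=∅
  L1: def={a} ue=∅
  L2: def={i,q} ue=∅
  L3: def={p,y} ue=∅
  L4: def={d,i} ue={q}

Liveness:
  L0 li=∅ lo=∅
  L1 li=∅ lo=∅
  L2 li=∅ lo={q}
  L3 li={q} lo={q}
  L4 li={q} lo=∅

Interference:
  a — ∅
  d — {i}
  i — {d,q}
  p — {q,y}
  q — {i,p,y}
  y — {p,q}

Registers:
  lower bound: {p,q,y} mutually conflict ⇒ χ ≥ 3
  assign a→r0 d→r0 i→r1 p→r1 q→r0 y→r2 — no edge inside a register ⇒ χ ≤ 3
  χ = 3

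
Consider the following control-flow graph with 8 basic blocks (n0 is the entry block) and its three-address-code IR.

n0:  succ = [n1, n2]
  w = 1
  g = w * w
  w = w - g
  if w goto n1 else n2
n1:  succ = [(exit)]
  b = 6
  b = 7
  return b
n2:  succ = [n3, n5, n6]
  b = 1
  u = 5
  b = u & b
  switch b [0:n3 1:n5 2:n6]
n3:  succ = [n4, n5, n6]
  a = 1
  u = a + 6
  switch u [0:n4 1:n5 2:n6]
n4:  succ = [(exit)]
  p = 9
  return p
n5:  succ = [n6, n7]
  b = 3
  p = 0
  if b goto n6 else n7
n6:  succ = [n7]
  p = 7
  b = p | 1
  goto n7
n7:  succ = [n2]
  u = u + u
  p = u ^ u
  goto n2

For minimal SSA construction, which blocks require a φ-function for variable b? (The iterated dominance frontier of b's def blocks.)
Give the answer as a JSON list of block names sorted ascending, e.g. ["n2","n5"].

Answer: ["n2", "n6", "n7"]

Analysis:
idom tree: n1←n0 n2←n0 n3←n2 n4←n3 n5←n2 n6←n2 n7←n2
Join-block Dom:
  n2: preds {n0,n7}: {n0} ∩ {n0,n2,n7} = {n0}; idom=n0
  n5: preds {n2,n3}: {n0,n2} ∩ {n0,n2,n3} = {n0,n2}; idom=n2
  n6: preds {n2,n3,n5}: {n0,n2} ∩ {n0,n2,n3} ∩ {n0,n2,n5} = {n0,n2}; idom=n2
  n7: preds {n5,n6}: {n0,n2,n5} ∩ {n0,n2,n6} = {n0,n2}; idom=n2

DF derivation:
  join n2 pred n0: · stop@n0
  join n2 pred n7: n7→n2 stop@n0
  join n5 pred n2: · stop@n2
  join n5 pred n3: n3 stop@n2
  join n6 pred n2: · stop@n2
  join n6 pred n3: n3 stop@n2
  join n6 pred n5: n5 stop@n2
  join n7 pred n5: n5 stop@n2
  join n7 pred n6: n6 stop@n2
  DF(n0)=∅
  DF(n1)=∅
  DF(n2)={n2}
  DF(n3)={n5,n6}
  DF(n4)=∅
  DF(n5)={n6,n7}
  DF(n6)={n7}
  DF(n7)={n2}

φ for b: defs {n1,n2,n5,n6}
  DF⁺ = {n2,n6,n7}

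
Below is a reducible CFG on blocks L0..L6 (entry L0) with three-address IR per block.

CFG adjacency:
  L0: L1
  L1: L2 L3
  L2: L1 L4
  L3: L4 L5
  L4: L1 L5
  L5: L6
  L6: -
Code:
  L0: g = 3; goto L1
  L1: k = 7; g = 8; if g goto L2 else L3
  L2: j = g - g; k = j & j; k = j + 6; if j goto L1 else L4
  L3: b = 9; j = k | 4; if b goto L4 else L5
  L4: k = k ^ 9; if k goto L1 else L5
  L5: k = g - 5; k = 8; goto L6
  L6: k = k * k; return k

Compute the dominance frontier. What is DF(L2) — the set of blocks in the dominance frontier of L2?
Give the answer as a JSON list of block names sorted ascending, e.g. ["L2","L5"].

Answer: ["L1", "L4"]

Analysis:
idom tree: L1←L0 L2←L1 L3←L1 L4←L1 L5←L1 L6←L5
Dom at joins:
  L1: preds {L0,L2,L4}: {L0} ∩ {L0,L1,L2} ∩ {L0,L1,L4} = {L0}; idom=L0
  L4: preds {L2,L3}: {L0,L1,L2} ∩ {L0,L1,L3} = {L0,L1}; idom=L1
  L5: preds {L3,L4}: {L0,L1,L3} ∩ {L0,L1,L4} = {L0,L1}; idom=L1

Frontier:
  join L1 pred L0: · stop@L0
  join L1 pred L2: L2→L1 stop@L0
  join L1 pred L4: L4→L1 stop@L0
  join L4 pred L2: L2 stop@L1
  join L4 pred L3: L3 stop@L1
  join L5 pred L3: L3 stop@L1
  join L5 pred L4: L4 stop@L1
  L0 → ∅
  L1 → {L1}
  L2 → {L1,L4}
  L3 → {L4,L5}
  L4 → {L1,L5}
  L5 → ∅
  L6 → ∅

DF(L2) = ["L1", "L4"]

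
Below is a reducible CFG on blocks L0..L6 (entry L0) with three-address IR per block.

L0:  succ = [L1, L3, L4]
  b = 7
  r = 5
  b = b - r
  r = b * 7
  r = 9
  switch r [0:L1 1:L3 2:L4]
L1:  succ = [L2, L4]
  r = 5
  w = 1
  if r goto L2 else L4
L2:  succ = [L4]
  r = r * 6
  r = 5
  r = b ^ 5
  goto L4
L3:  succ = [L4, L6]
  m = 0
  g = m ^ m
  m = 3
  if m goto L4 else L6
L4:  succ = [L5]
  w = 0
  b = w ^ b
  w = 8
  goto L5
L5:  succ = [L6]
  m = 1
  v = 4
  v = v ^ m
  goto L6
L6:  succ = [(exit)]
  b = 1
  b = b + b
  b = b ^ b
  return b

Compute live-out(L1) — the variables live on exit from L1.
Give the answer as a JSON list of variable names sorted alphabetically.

def/use:
  L0 def {b,r} use ∅
  L1 def {r,w} use ∅
  L2 def {r} use {b,r}
  L3 def {g,m} use ∅
  L4 def {b,w} use {b}
  L5 def {m,v} use ∅
  L6 def {b} use ∅

Liveness:
  live L0: ∅→{b}
  live L1: {b}→{b,r}
  live L2: {b,r}→{b}
  live L3: {b}→{b}
  live L4: {b}→∅
  live L5: ∅→∅
  live L6: ∅→∅

live-out(L1) = ["b", "r"]

Answer: ["b", "r"]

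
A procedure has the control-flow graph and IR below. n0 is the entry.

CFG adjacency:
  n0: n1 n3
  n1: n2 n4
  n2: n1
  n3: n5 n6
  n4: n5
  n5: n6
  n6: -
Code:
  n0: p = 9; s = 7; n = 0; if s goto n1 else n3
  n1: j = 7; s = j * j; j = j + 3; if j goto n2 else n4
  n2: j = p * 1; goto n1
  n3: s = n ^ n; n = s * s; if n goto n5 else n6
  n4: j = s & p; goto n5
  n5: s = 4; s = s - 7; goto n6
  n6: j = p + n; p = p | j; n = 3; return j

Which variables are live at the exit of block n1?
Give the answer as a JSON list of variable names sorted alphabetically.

Answer: ["n", "p", "s"]

Analysis:
def/use:
  n0: {n,p,s} / ∅
  n1: {j,s} / ∅
  n2: {j} / {p}
  n3: {n,s} / {n}
  n4: {j} / {p,s}
  n5: {s} / ∅
  n6: {j,n,p} / {n,p}

Live sets:
  live n0: ∅→{n,p}
  live n1: {n,p}→{n,p,s}
  live n2: {n,p}→{n,p}
  live n3: {n,p}→{n,p}
  live n4: {n,p,s}→{n,p}
  live n5: {n,p}→{n,p}
  live n6: {n,p}→∅

live-out(n1) = ["n", "p", "s"]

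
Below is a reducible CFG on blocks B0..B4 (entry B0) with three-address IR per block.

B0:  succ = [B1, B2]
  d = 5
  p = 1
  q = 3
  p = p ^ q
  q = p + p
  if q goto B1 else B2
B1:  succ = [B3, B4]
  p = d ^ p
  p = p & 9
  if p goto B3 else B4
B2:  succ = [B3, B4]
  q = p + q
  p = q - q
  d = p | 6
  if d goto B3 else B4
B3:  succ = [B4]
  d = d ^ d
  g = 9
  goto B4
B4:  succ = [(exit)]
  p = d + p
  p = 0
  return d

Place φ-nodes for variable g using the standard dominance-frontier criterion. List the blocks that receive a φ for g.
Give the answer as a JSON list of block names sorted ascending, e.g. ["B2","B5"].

idom tree: B1←B0 B2←B0 B3←B0 B4←B0
Dom∩ at merges:
  B3: preds {B1,B2}: {B0,B1} ∩ {B0,B2} = {B0}; idom=B0
  B4: preds {B1,B2,B3}: {B0,B1} ∩ {B0,B2} ∩ {B0,B3} = {B0}; idom=B0

DF derivation:
  B3←B1: walk B1 to B0
  B3←B2: walk B2 to B0
  B4←B1: walk B1 to B0
  B4←B2: walk B2 to B0
  B4←B3: walk B3 to B0
  DF(B0)=∅
  DF(B1)={B3,B4}
  DF(B2)={B3,B4}
  DF(B3)={B4}
  DF(B4)=∅

φ for g: defs {B3}
  DF⁺ = {B4}

Answer: ["B4"]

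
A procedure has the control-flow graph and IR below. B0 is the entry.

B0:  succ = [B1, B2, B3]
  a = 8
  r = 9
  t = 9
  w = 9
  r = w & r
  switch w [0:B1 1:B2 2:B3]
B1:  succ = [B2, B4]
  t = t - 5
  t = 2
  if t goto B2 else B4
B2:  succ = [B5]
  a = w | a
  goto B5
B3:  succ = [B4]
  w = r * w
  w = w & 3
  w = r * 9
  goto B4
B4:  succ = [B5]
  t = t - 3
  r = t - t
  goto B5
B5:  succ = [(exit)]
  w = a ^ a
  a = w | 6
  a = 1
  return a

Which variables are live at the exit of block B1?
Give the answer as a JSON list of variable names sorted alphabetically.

Block summaries:
  B0: def={a,r,t,w} ue=∅
  B1: def={t} ue={t}
  B2: def={a} ue={a,w}
  B3: def={w} ue={r,w}
  B4: def={r,t} ue={t}
  B5: def={a,w} ue={a}

Liveness:
  B0: in=∅ out={a,r,t,w}
  B1: in={a,t,w} out={a,t,w}
  B2: in={a,w} out={a}
  B3: in={a,r,t,w} out={a,t}
  B4: in={a,t} out={a}
  B5: in={a} out=∅

live-out(B1) = ["a", "t", "w"]

Answer: ["a", "t", "w"]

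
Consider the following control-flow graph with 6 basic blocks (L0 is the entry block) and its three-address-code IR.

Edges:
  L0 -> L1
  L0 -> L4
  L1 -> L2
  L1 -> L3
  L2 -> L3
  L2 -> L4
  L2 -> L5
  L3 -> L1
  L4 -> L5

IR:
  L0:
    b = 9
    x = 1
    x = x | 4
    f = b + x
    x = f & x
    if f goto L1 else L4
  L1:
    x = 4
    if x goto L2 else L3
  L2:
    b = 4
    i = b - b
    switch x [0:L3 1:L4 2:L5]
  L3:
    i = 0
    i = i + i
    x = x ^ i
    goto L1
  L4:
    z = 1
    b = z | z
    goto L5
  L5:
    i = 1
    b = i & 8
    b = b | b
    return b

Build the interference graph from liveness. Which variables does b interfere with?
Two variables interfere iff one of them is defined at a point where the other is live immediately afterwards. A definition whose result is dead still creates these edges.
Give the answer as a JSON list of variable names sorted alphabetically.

Block summaries:
  L0: {b,f,x} / ∅
  L1: {x} / ∅
  L2: {b,i} / {x}
  L3: {i,x} / {x}
  L4: {b,z} / ∅
  L5: {b,i} / ∅

Liveness:
  L0: in=∅ out=∅
  L1: in=∅ out={x}
  L2: in={x} out={x}
  L3: in={x} out=∅
  L4: in=∅ out=∅
  L5: in=∅ out=∅

Conflict graph:
  b — {x}
  f — {x}
  i — {x}
  x — {b,f,i}
  z — ∅

N(b) = ["x"]

Answer: ["x"]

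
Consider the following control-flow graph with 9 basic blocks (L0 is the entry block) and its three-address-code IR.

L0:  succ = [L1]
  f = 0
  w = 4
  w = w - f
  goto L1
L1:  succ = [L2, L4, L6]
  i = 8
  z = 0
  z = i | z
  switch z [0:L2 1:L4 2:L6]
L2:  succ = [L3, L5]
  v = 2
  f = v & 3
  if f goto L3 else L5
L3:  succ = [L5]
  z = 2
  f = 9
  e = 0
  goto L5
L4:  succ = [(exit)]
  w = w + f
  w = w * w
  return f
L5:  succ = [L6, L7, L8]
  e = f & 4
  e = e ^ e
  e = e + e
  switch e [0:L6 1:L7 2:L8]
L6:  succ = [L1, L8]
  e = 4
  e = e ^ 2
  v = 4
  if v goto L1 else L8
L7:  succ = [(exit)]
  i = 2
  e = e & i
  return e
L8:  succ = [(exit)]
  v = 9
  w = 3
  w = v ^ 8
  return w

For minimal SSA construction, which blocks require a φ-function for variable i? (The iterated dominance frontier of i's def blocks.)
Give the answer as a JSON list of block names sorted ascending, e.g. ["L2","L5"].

Answer: ["L1"]

Derivation:
idom tree: L1←L0 L2←L1 L3←L2 L4←L1 L5←L2 L6←L1 L7←L5 L8←L1
Dom∩ at merges:
  L1: preds {L0,L6}: {L0} ∩ {L0,L1,L6} = {L0}; idom=L0
  L5: preds {L2,L3}: {L0,L1,L2} ∩ {L0,L1,L2,L3} = {L0,L1,L2}; idom=L2
  L6: preds {L1,L5}: {L0,L1} ∩ {L0,L1,L2,L5} = {L0,L1}; idom=L1
  L8: preds {L5,L6}: {L0,L1,L2,L5} ∩ {L0,L1,L6} = {L0,L1}; idom=L1

DF derivation:
  L1←L0: walk · to L0
  L1←L6: walk L6→L1 to L0
  L5←L2: walk · to L2
  L5←L3: walk L3 to L2
  L6←L1: walk · to L1
  L6←L5: walk L5→L2 to L1
  L8←L5: walk L5→L2 to L1
  L8←L6: walk L6 to L1
  DF(L0)=∅
  DF(L1)={L1}
  DF(L2)={L6,L8}
  DF(L3)={L5}
  DF(L4)=∅
  DF(L5)={L6,L8}
  DF(L6)={L1,L8}
  DF(L7)=∅
  DF(L8)=∅

φ for i: defs {L1,L7}
  DF⁺ = {L1}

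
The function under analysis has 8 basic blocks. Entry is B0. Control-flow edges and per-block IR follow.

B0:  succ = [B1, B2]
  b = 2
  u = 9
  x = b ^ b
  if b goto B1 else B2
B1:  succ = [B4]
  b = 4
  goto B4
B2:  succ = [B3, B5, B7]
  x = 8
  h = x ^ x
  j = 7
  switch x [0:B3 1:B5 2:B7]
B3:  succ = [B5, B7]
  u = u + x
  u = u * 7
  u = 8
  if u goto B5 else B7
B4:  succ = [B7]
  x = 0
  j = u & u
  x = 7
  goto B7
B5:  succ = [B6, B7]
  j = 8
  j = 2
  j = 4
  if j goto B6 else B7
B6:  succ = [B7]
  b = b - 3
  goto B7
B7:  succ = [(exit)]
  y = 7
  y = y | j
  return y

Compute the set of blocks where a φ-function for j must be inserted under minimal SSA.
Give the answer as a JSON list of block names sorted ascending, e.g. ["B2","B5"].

Answer: ["B7"]

Derivation:
idom tree: B1←B0 B2←B0 B3←B2 B4←B1 B5←B2 B6←B5 B7←B0
Dom at joins:
  B5: preds {B2,B3}: {B0,B2} ∩ {B0,B2,B3} = {B0,B2}; idom=B2
  B7: preds {B2,B3,B4,B5,B6}: {B0,B2} ∩ {B0,B2,B3} ∩ {B0,B1,B4} ∩ {B0,B2,B5} ∩ {B0,B2,B5,B6} = {B0}; idom=B0

DF derivation:
  join B5 pred B2: · stop@B2
  join B5 pred B3: B3 stop@B2
  join B7 pred B2: B2 stop@B0
  join B7 pred B3: B3→B2 stop@B0
  join B7 pred B4: B4→B1 stop@B0
  join B7 pred B5: B5→B2 stop@B0
  join B7 pred B6: B6→B5→B2 stop@B0
  B0: DF=∅
  B1: DF={B7}
  B2: DF={B7}
  B3: DF={B5,B7}
  B4: DF={B7}
  B5: DF={B7}
  B6: DF={B7}
  B7: DF=∅

φ for j: defs {B2,B4,B5}
  DF⁺ = {B7}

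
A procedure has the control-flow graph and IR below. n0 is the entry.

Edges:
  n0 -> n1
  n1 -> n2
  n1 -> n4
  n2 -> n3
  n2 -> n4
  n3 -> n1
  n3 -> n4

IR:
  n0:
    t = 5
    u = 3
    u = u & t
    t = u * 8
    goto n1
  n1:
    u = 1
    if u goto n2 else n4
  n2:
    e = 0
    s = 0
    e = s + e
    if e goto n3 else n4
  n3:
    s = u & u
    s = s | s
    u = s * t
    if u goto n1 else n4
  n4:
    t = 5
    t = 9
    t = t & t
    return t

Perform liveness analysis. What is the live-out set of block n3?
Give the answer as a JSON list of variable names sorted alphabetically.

def/use:
  n0: {t,u} / ∅
  n1: {u} / ∅
  n2: {e,s} / ∅
  n3: {s,u} / {t,u}
  n4: {t} / ∅

Backward fixpoint:
  n0: in=∅ out={t}
  n1: in={t} out={t,u}
  n2: in={t,u} out={t,u}
  n3: in={t,u} out={t}
  n4: in=∅ out=∅

live-out(n3) = ["t"]

Answer: ["t"]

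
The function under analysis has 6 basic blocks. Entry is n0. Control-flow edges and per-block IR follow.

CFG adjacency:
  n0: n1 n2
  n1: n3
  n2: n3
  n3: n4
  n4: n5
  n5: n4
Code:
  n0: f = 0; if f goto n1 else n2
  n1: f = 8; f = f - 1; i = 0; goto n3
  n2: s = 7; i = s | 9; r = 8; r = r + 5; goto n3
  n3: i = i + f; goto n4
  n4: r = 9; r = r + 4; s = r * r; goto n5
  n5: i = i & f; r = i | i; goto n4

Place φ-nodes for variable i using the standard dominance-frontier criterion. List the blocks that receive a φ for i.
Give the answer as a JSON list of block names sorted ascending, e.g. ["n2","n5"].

idom tree: n1←n0 n2←n0 n3←n0 n4←n3 n5←n4
Dom at joins:
  n3: preds {n1,n2}: {n0,n1} ∩ {n0,n2} = {n0}; idom=n0
  n4: preds {n3,n5}: {n0,n3} ∩ {n0,n3,n4,n5} = {n0,n3}; idom=n3

DF derivation:
  join n3 pred n1: n1 stop@n0
  join n3 pred n2: n2 stop@n0
  join n4 pred n3: · stop@n3
  join n4 pred n5: n5→n4 stop@n3
  DF(n0)=∅
  DF(n1)={n3}
  DF(n2)={n3}
  DF(n3)=∅
  DF(n4)={n4}
  DF(n5)={n4}

φ for i: defs {n1,n2,n3,n5}
  DF⁺ = {n3,n4}

Answer: ["n3", "n4"]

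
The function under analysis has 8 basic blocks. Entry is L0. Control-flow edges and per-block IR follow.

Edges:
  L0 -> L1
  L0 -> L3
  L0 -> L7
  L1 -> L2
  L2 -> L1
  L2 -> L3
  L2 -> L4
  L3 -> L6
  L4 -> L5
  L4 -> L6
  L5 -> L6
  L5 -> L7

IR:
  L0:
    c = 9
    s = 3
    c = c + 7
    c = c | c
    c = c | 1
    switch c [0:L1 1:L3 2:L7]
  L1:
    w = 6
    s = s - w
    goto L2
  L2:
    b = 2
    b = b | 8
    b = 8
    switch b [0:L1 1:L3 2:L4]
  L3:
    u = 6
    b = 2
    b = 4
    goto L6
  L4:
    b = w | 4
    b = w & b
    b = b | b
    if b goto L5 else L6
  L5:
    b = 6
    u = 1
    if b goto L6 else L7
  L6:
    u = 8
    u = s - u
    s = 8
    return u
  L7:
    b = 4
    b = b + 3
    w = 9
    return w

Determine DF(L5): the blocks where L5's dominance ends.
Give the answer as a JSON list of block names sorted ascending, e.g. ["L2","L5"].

idom tree: L1←L0 L2←L1 L3←L0 L4←L2 L5←L4 L6←L0 L7←L0
Join-block Dom:
  L1: preds {L0,L2}: {L0} ∩ {L0,L1,L2} = {L0}; idom=L0
  L3: preds {L0,L2}: {L0} ∩ {L0,L1,L2} = {L0}; idom=L0
  L6: preds {L3,L4,L5}: {L0,L3} ∩ {L0,L1,L2,L4} ∩ {L0,L1,L2,L4,L5} = {L0}; idom=L0
  L7: preds {L0,L5}: {L0} ∩ {L0,L1,L2,L4,L5} = {L0}; idom=L0

DF walk-up:
  join L1 pred L0: · stop@L0
  join L1 pred L2: L2→L1 stop@L0
  join L3 pred L0: · stop@L0
  join L3 pred L2: L2→L1 stop@L0
  join L6 pred L3: L3 stop@L0
  join L6 pred L4: L4→L2→L1 stop@L0
  join L6 pred L5: L5→L4→L2→L1 stop@L0
  join L7 pred L0: · stop@L0
  join L7 pred L5: L5→L4→L2→L1 stop@L0
  DF(L0)=∅
  DF(L1)={L1,L3,L6,L7}
  DF(L2)={L1,L3,L6,L7}
  DF(L3)={L6}
  DF(L4)={L6,L7}
  DF(L5)={L6,L7}
  DF(L6)=∅
  DF(L7)=∅

DF(L5) = ["L6", "L7"]

Answer: ["L6", "L7"]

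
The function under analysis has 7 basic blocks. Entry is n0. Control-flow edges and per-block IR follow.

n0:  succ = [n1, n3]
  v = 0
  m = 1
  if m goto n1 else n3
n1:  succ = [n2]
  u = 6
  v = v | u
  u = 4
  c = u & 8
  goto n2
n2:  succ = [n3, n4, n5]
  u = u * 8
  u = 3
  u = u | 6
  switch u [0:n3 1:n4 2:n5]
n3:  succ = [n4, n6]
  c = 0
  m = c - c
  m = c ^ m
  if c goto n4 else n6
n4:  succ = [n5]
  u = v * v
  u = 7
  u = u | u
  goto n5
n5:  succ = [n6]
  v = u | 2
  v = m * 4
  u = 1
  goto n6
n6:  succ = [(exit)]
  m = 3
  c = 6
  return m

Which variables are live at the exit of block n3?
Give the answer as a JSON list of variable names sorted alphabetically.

Per-block:
  n0 def {m,v} use ∅
  n1 def {c,u,v} use {v}
  n2 def {u} use {u}
  n3 def {c,m} use ∅
  n4 def {u} use {v}
  n5 def {u,v} use {m,u}
  n6 def {c,m} use ∅

Live sets:
  live n0: ∅→{m,v}
  live n1: {m,v}→{m,u,v}
  live n2: {m,u,v}→{m,u,v}
  live n3: {v}→{m,v}
  live n4: {m,v}→{m,u}
  live n5: {m,u}→∅
  live n6: ∅→∅

live-out(n3) = ["m", "v"]

Answer: ["m", "v"]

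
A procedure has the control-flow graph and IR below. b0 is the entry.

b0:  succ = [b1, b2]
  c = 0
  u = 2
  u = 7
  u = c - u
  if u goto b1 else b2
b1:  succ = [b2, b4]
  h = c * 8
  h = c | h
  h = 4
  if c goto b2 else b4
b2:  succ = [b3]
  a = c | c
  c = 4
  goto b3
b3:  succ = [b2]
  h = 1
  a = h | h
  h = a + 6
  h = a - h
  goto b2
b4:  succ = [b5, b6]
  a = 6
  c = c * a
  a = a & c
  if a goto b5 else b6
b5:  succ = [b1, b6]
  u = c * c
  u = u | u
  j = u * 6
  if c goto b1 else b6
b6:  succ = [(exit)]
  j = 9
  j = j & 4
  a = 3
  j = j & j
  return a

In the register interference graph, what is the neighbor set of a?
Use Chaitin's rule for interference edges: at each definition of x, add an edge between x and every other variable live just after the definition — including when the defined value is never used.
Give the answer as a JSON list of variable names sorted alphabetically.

Answer: ["c", "h", "j"]

Derivation:
Per-block:
  b0: def={c,u} ue=∅
  b1: def={h} ue={c}
  b2: def={a,c} ue={c}
  b3: def={a,h} ue=∅
  b4: def={a,c} ue={c}
  b5: def={j,u} ue={c}
  b6: def={a,j} ue=∅

Liveness:
  live b0: ∅→{c}
  live b1: {c}→{c}
  live b2: {c}→{c}
  live b3: {c}→{c}
  live b4: {c}→{c}
  live b5: {c}→{c}
  live b6: ∅→∅

Interference:
  a — {c,h,j}
  c — {a,h,j,u}
  h — {a,c}
  j — {a,c}
  u — {c}

N(a) = ["c", "h", "j"]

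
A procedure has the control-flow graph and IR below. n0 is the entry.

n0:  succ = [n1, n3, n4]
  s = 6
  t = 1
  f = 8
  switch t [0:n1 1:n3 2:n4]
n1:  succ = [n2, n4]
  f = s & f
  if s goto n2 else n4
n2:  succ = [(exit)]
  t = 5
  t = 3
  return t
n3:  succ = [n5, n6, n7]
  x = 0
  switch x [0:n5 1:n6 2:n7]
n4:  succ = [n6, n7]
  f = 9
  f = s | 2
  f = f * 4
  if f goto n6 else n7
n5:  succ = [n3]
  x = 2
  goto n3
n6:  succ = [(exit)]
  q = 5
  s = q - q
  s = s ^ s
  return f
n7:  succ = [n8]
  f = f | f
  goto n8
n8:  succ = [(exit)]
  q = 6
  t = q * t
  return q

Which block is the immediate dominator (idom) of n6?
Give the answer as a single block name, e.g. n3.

idom tree: n1←n0 n2←n1 n3←n0 n4←n0 n5←n3 n6←n0 n7←n0 n8←n7
Dom at joins:
  n3: preds {n0,n5}: {n0} ∩ {n0,n3,n5} = {n0}; idom=n0
  n4: preds {n0,n1}: {n0} ∩ {n0,n1} = {n0}; idom=n0
  n6: preds {n3,n4}: {n0,n3} ∩ {n0,n4} = {n0}; idom=n0
  n7: preds {n3,n4}: {n0,n3} ∩ {n0,n4} = {n0}; idom=n0

idom(n6) = n0

Answer: n0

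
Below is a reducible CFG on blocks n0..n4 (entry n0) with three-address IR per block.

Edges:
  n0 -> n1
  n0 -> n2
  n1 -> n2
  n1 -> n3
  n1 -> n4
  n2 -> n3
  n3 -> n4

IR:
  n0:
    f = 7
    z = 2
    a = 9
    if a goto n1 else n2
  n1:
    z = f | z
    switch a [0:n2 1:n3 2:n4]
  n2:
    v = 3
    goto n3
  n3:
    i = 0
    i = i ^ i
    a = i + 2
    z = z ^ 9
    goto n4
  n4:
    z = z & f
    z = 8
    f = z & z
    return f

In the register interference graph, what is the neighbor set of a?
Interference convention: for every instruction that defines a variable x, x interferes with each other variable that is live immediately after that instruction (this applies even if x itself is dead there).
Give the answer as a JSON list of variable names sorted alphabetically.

Answer: ["f", "z"]

Derivation:
def/use:
  n0 def {a,f,z} use ∅
  n1 def {z} use {a,f,z}
  n2 def {v} use ∅
  n3 def {a,i,z} use {z}
  n4 def {f,z} use {f,z}

Backward fixpoint:
  n0 li=∅ lo={a,f,z}
  n1 li={a,f,z} lo={f,z}
  n2 li={f,z} lo={f,z}
  n3 li={f,z} lo={f,z}
  n4 li={f,z} lo=∅

Interference:
  a — {f,z}
  f — {a,i,v,z}
  i — {f,z}
  v — {f,z}
  z — {a,f,i,v}

N(a) = ["f", "z"]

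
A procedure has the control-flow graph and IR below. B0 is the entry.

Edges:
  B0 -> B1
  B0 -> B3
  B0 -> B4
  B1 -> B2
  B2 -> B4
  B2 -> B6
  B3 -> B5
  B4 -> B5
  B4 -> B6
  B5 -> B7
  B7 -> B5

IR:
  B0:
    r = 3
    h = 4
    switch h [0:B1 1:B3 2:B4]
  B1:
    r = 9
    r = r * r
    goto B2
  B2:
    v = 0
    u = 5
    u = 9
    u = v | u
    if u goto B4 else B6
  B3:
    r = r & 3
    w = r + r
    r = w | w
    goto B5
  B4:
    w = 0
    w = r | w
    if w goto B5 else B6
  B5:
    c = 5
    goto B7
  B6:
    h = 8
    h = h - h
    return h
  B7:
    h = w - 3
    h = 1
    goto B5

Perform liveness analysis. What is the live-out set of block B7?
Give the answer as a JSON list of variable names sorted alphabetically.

def/use:
  B0 def {h,r} use ∅
  B1 def {r} use ∅
  B2 def {u,v} use ∅
  B3 def {r,w} use {r}
  B4 def {w} use {r}
  B5 def {c} use ∅
  B6 def {h} use ∅
  B7 def {h} use {w}

Liveness:
  B0: in=∅ out={r}
  B1: in=∅ out={r}
  B2: in={r} out={r}
  B3: in={r} out={w}
  B4: in={r} out={w}
  B5: in={w} out={w}
  B6: in=∅ out=∅
  B7: in={w} out={w}

live-out(B7) = ["w"]

Answer: ["w"]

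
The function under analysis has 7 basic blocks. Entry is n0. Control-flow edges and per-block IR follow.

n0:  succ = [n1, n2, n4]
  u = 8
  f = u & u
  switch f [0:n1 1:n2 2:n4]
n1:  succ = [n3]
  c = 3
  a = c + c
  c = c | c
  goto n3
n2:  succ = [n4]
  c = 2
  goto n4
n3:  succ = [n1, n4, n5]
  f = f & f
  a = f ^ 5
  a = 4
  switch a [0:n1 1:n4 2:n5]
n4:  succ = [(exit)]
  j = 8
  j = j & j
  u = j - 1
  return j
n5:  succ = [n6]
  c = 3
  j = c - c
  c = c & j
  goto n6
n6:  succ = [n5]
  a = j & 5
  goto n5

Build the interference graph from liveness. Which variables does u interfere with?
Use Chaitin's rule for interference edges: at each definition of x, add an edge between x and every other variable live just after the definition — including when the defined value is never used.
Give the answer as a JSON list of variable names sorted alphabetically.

def/use:
  n0 def {f,u} use ∅
  n1 def {a,c} use ∅
  n2 def {c} use ∅
  n3 def {a,f} use {f}
  n4 def {j,u} use ∅
  n5 def {c,j} use ∅
  n6 def {a} use {j}

Liveness:
  n0 li=∅ lo={f}
  n1 li={f} lo={f}
  n2 li=∅ lo=∅
  n3 li={f} lo={f}
  n4 li=∅ lo=∅
  n5 li=∅ lo={j}
  n6 li={j} lo=∅

Conflict graph:
  a↔{c,f}
  c↔{a,f,j}
  f↔{a,c}
  j↔{c,u}
  u↔{j}

N(u) = ["j"]

Answer: ["j"]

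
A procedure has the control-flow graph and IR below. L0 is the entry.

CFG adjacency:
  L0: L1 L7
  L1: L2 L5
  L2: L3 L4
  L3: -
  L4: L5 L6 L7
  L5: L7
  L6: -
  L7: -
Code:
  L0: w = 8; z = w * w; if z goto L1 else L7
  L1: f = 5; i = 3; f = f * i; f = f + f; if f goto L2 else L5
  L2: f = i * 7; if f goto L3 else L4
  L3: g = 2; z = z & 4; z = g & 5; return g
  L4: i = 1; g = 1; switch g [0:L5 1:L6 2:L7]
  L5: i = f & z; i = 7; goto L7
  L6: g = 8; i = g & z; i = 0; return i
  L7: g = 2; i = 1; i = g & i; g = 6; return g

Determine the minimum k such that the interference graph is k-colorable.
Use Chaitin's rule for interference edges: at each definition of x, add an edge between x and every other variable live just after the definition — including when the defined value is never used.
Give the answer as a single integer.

Per-block:
  L0 def {w,z} use ∅
  L1 def {f,i} use ∅
  L2 def {f} use {i}
  L3 def {g,z} use {z}
  L4 def {g,i} use ∅
  L5 def {i} use {f,z}
  L6 def {g,i} use {z}
  L7 def {g,i} use ∅

Liveness:
  L0 li=∅ lo={z}
  L1 li={z} lo={f,i,z}
  L2 li={i,z} lo={f,z}
  L3 li={z} lo=∅
  L4 li={f,z} lo={f,z}
  L5 li={f,z} lo=∅
  L6 li={z} lo=∅
  L7 li=∅ lo=∅

Interfere edges:
  f — {g,i,z}
  g — {f,i,z}
  i — {f,g,z}
  w — ∅
  z — {f,g,i}

Colouring:
  clique {f,g,i,z} ⇒ need ≥ 4
  assign f→R0 g→R1 i→R2 w→R0 z→R3 — no edge inside a register ⇒ χ ≤ 4
  χ = 4

Answer: 4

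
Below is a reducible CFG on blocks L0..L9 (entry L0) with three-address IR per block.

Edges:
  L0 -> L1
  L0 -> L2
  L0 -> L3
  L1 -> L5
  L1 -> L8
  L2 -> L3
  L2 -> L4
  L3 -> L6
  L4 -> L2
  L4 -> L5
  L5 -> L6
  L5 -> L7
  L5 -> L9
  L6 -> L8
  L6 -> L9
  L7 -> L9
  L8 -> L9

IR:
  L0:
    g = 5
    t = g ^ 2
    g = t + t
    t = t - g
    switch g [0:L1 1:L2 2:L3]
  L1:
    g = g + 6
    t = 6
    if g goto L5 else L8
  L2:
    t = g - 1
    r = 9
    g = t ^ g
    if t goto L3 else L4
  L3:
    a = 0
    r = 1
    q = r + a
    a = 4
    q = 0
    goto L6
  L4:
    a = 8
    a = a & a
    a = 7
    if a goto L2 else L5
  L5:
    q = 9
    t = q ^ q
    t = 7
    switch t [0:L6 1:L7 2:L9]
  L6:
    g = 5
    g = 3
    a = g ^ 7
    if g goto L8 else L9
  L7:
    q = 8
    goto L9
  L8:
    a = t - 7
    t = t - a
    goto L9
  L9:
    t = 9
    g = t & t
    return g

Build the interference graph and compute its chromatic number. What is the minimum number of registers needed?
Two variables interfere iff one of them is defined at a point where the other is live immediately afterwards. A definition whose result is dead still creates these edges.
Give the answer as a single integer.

Block summaries:
  L0: {g,t} / ∅
  L1: {g,t} / {g}
  L2: {g,r,t} / {g}
  L3: {a,q,r} / ∅
  L4: {a} / ∅
  L5: {q,t} / ∅
  L6: {a,g} / ∅
  L7: {q} / ∅
  L8: {a,t} / {t}
  L9: {g,t} / ∅

Live sets:
  L0: in=∅ out={g,t}
  L1: in={g} out={t}
  L2: in={g} out={g,t}
  L3: in={t} out={t}
  L4: in={g} out={g}
  L5: in=∅ out={t}
  L6: in={t} out={t}
  L7: in=∅ out=∅
  L8: in={t} out=∅
  L9: in=∅ out=∅

Conflict graph:
  a — {g,r,t}
  g — {a,r,t}
  q — {t}
  r — {a,g,t}
  t — {a,g,q,r}

Chromatic number:
  clique {a,g,r,t} ⇒ need ≥ 4
  4-colouring: R0={t}  R1={a,q}  R2={g}  R3={r}
  χ = 4

Answer: 4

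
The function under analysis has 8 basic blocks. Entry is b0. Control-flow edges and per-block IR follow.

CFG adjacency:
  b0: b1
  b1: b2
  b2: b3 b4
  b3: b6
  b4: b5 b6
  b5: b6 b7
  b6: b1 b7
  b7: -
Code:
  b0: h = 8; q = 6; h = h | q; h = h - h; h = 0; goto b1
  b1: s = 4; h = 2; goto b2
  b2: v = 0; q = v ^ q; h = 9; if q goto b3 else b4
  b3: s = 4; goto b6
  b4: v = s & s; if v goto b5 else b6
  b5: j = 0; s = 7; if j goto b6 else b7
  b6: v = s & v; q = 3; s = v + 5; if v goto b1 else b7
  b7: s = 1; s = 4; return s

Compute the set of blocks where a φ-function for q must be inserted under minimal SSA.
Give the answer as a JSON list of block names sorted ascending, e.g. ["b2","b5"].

Answer: ["b1", "b7"]

Derivation:
idom tree: b1←b0 b2←b1 b3←b2 b4←b2 b5←b4 b6←b2 b7←b2
Join-block Dom:
  b1: preds {b0,b6}: {b0} ∩ {b0,b1,b2,b6} = {b0}; idom=b0
  b6: preds {b3,b4,b5}: {b0,b1,b2,b3} ∩ {b0,b1,b2,b4} ∩ {b0,b1,b2,b4,b5} = {b0,b1,b2}; idom=b2
  b7: preds {b5,b6}: {b0,b1,b2,b4,b5} ∩ {b0,b1,b2,b6} = {b0,b1,b2}; idom=b2

DF derivation:
  join b1 pred b0: · stop@b0
  join b1 pred b6: b6→b2→b1 stop@b0
  join b6 pred b3: b3 stop@b2
  join b6 pred b4: b4 stop@b2
  join b6 pred b5: b5→b4 stop@b2
  join b7 pred b5: b5→b4 stop@b2
  join b7 pred b6: b6 stop@b2
  b0 → ∅
  b1 → {b1}
  b2 → {b1}
  b3 → {b6}
  b4 → {b6,b7}
  b5 → {b6,b7}
  b6 → {b1,b7}
  b7 → ∅

φ for q: defs {b0,b2,b6}
  DF⁺ = {b1,b7}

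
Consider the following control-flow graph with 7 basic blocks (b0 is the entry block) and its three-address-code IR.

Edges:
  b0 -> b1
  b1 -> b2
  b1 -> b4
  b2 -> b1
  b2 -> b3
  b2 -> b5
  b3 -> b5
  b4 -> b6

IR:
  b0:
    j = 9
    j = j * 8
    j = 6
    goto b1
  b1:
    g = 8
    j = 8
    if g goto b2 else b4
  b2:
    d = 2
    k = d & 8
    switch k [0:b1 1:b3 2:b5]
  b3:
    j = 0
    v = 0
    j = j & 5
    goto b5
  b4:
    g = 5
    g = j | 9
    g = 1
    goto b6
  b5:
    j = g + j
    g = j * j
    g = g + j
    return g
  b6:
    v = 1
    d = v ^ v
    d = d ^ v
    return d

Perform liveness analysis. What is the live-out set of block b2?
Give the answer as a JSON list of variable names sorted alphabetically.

Answer: ["g", "j"]

Analysis:
Per-block:
  b0: def={j} ue=∅
  b1: def={g,j} ue=∅
  b2: def={d,k} ue=∅
  b3: def={j,v} ue=∅
  b4: def={g} ue={j}
  b5: def={g,j} ue={g,j}
  b6: def={d,v} ue=∅

Live sets:
  b0 li=∅ lo=∅
  b1 li=∅ lo={g,j}
  b2 li={g,j} lo={g,j}
  b3 li={g} lo={g,j}
  b4 li={j} lo=∅
  b5 li={g,j} lo=∅
  b6 li=∅ lo=∅

live-out(b2) = ["g", "j"]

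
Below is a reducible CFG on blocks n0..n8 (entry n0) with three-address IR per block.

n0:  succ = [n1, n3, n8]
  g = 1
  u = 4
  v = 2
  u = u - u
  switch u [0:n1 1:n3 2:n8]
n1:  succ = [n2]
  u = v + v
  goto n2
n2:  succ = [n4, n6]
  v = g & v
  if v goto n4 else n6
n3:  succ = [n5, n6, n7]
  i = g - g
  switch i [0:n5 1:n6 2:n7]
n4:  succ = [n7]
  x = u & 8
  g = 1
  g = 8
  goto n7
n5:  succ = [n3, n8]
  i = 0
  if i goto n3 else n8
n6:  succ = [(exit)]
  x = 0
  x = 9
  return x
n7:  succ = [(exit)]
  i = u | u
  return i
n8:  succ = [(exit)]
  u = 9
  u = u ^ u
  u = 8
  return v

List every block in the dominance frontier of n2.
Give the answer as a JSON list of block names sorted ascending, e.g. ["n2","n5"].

Answer: ["n6", "n7"]

Derivation:
idom tree: n1←n0 n2←n1 n3←n0 n4←n2 n5←n3 n6←n0 n7←n0 n8←n0
Dom at joins:
  n3: preds {n0,n5}: {n0} ∩ {n0,n3,n5} = {n0}; idom=n0
  n6: preds {n2,n3}: {n0,n1,n2} ∩ {n0,n3} = {n0}; idom=n0
  n7: preds {n3,n4}: {n0,n3} ∩ {n0,n1,n2,n4} = {n0}; idom=n0
  n8: preds {n0,n5}: {n0} ∩ {n0,n3,n5} = {n0}; idom=n0

Frontier:
  n3←n0: walk · to n0
  n3←n5: walk n5→n3 to n0
  n6←n2: walk n2→n1 to n0
  n6←n3: walk n3 to n0
  n7←n3: walk n3 to n0
  n7←n4: walk n4→n2→n1 to n0
  n8←n0: walk · to n0
  n8←n5: walk n5→n3 to n0
  n0 → ∅
  n1 → {n6,n7}
  n2 → {n6,n7}
  n3 → {n3,n6,n7,n8}
  n4 → {n7}
  n5 → {n3,n8}
  n6 → ∅
  n7 → ∅
  n8 → ∅

DF(n2) = ["n6", "n7"]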